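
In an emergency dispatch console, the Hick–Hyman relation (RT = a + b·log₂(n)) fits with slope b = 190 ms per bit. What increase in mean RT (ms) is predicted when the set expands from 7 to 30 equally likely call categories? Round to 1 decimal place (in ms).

The intercept a cancels: ΔRT = b·(log₂ n₂ − log₂ n₁) = b·log₂(n₂/n₁).
log₂(30) − log₂(7) = 4.9069 − 2.8074 = 2.0995.
ΔRT = 190 × 2.0995 = 398.912 ms.

398.9 ms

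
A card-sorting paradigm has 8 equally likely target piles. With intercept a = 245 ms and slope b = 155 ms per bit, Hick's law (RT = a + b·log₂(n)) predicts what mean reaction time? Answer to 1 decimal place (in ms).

log₂(8) = 3 bits, so RT = 245 + 155 × 3 ≈ 710.000 ms.

710.0 ms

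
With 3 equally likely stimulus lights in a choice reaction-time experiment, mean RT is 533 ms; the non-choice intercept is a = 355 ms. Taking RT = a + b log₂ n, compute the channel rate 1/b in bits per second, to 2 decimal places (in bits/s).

8.90 bits/s

Choice component = 533 − 355 = 178 ms over log₂(3) = 1.5850 bits.
b = 178 / 1.5850 = 112.305 ms/bit, so 1/b = 8.904 bits/s.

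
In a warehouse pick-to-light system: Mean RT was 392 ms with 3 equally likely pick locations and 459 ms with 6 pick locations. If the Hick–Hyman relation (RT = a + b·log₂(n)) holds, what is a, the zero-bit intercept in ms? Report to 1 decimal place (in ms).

285.8 ms

The slope on a log₂ axis is (459 − 392) / (2.5850 − 1.5850) = 67.000 ms/bit.
Intercept: a = 392 − 67.000·log₂(3) = 285.808 ms.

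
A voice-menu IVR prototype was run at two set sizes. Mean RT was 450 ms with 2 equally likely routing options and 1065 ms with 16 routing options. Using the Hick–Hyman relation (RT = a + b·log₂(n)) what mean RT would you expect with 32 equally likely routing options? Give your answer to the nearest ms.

1270 ms

Solve the two-equation system in a and b:
  b = (1065 − 450) / (log₂ 16 − log₂ 2) = 615 / (4 − 1) = 205 ms/bit
  a = 450 − 205 × 1 = 245 ms
Then RT(32) = 245 + 205 × log₂ 32 = 245 + 205 × 5 ≈ 1270.000 ms.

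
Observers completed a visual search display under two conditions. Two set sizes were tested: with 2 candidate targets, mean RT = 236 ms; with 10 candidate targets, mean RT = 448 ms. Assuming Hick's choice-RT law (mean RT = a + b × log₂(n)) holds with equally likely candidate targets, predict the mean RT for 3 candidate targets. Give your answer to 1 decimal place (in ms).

Fit slope and intercept:
  b = (448 − 236) / (log₂ 10 − log₂ 2) = 212 / (3.3219 − 1) = 91.303 ms/bit
  a = 236 − 91.303 × 1 = 144.697 ms
Then RT(3) = 144.697 + 91.303 × log₂ 3 = 144.697 + 91.303 × 1.5850 ≈ 289.409 ms.

289.4 ms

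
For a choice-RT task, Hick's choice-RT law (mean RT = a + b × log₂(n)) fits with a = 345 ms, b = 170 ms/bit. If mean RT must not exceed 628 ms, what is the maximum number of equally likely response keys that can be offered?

3

Set 345 + 170·log₂ n ≤ 628 → log₂ n ≤ (628 − 345)/170 = 1.6647.
So n ≤ 2^1.6647 = 3.170; the largest integer n is 3.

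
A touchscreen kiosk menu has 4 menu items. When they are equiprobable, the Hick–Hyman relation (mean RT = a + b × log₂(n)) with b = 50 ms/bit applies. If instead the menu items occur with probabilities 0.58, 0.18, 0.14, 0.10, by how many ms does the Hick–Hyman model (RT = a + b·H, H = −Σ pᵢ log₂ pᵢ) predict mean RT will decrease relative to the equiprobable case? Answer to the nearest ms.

Equiprobable entropy H₀ = log₂ 4 = 2.0000 bits.
Skewed entropy H = −Σ pᵢ log₂ pᵢ = 1.6304 bits.
ΔRT = b·(H₀ − H) = 50 × 0.3696 = 18.48 ms.

18 ms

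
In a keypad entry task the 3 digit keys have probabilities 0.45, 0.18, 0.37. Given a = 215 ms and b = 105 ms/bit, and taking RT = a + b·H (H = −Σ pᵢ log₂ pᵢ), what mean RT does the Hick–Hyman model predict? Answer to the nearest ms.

H = 0.45·log₂(1/0.45) + 0.18·log₂(1/0.18) + 0.37·log₂(1/0.37) = 1.4944 bits.
RT = 215 + 105 × 1.4944 = 371.92 ms.

372 ms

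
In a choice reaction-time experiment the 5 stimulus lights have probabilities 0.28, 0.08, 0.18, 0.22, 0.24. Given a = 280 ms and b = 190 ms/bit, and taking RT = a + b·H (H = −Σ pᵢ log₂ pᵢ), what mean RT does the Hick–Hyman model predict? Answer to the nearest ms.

703 ms

H = 0.28·log₂(1/0.28) + 0.08·log₂(1/0.08) + 0.18·log₂(1/0.18) + 0.22·log₂(1/0.22) + 0.24·log₂(1/0.24) = 2.2257 bits.
RT = 280 + 190 × 2.2257 = 702.89 ms.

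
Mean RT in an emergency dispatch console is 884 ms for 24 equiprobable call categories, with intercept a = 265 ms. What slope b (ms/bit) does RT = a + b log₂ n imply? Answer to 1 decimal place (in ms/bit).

b = (884 − 265) / log₂(24) = 619 / 4.5850 = 135.007 ms/bit.

135.0 ms/bit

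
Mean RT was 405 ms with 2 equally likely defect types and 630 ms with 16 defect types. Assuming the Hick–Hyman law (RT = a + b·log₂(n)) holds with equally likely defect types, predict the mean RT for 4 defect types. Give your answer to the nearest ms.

With log₂ n on the abscissa the relation is linear; from the two conditions:
  b = (630 − 405) / (log₂ 16 − log₂ 2) = 225 / (4 − 1) = 75 ms/bit
  a = 405 − 75 × 1 = 330 ms
Then RT(4) = 330 + 75 × log₂ 4 = 330 + 75 × 2 ≈ 480.000 ms.

480 ms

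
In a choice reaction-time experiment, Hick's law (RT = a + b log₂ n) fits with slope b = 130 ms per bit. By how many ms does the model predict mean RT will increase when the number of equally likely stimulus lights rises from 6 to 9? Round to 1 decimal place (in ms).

ΔRT = (a + b log₂ n₂) − (a + b log₂ n₁) = b·(log₂ n₂ − log₂ n₁).
log₂(9) − log₂(6) = 3.1699 − 2.5850 = 0.5850.
ΔRT = 130 × 0.5850 = 76.045 ms.

76.0 ms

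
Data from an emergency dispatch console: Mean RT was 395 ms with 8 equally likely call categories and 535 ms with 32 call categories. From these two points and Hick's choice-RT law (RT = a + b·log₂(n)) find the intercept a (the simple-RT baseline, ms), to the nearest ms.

The slope on a log₂ axis is (535 − 395) / (5 − 3) = 70 ms/bit.
Intercept: a = 395 − 70·log₂(8) = 185.000 ms.

185 ms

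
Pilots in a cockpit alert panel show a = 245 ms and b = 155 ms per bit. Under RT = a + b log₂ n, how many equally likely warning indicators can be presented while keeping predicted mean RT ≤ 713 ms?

155·log₂ n ≤ 713 − 245 = 468, giving log₂ n ≤ 3.0194 and n ≤ 8.108. The largest whole number is 8.

8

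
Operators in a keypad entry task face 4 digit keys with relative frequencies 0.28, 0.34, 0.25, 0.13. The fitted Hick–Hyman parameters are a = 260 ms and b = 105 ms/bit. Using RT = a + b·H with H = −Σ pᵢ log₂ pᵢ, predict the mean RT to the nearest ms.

Entropy contributions −pᵢ log₂ pᵢ: 0.5142, 0.5292, 0.5000, 0.3826; sum H = 1.9260 bits.
RT = a + bH = 260 + 105·1.9260 = 462.23 ms.

462 ms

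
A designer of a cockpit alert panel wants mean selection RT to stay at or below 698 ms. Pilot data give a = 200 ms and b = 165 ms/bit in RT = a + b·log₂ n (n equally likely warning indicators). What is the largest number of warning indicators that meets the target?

8

165·log₂ n ≤ 698 − 200 = 498, giving log₂ n ≤ 3.0182 and n ≤ 8.101. The largest whole number is 8.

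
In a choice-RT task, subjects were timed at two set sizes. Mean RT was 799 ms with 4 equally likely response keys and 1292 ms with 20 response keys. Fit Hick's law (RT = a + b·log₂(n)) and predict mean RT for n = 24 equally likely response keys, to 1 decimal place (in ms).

RT is linear in log₂ n, so two points fix the line:
  b = (1292 − 799) / (log₂ 20 − log₂ 4) = 493 / (4.3219 − 2) = 212.324 ms/bit
  a = 799 − 212.324 × 2 = 374.353 ms
Then RT(24) = 374.353 + 212.324 × log₂ 24 = 374.353 + 212.324 × 4.5850 ≈ 1347.848 ms.

1347.8 ms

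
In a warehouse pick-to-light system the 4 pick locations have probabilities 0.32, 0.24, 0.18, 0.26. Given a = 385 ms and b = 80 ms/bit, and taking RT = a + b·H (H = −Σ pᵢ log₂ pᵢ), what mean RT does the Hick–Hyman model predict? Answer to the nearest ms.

H = 0.32·log₂(1/0.32) + 0.24·log₂(1/0.24) + 0.18·log₂(1/0.18) + 0.26·log₂(1/0.26) = 1.9708 bits.
RT = 385 + 80 × 1.9708 = 542.66 ms.

543 ms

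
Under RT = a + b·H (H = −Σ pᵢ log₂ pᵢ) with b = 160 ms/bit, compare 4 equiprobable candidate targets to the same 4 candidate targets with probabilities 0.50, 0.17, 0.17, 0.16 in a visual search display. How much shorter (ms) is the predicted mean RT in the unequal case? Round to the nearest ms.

Equiprobable entropy H₀ = log₂ 4 = 2.0000 bits.
Skewed entropy H = −Σ pᵢ log₂ pᵢ = 1.7922 bits.
ΔRT = b·(H₀ − H) = 160 × 0.2078 = 33.25 ms.

33 ms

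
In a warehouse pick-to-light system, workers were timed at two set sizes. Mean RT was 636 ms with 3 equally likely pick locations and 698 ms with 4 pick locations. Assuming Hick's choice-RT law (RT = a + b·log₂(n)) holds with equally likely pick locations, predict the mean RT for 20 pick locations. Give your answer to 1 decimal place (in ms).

1044.9 ms

Fit slope and intercept:
  b = (698 − 636) / (log₂ 4 − log₂ 3) = 62 / (2 − 1.5850) = 149.384 ms/bit
  a = 636 − 149.384 × 1.5850 = 399.232 ms
Then RT(20) = 399.232 + 149.384 × log₂ 20 = 399.232 + 149.384 × 4.3219 ≈ 1044.859 ms.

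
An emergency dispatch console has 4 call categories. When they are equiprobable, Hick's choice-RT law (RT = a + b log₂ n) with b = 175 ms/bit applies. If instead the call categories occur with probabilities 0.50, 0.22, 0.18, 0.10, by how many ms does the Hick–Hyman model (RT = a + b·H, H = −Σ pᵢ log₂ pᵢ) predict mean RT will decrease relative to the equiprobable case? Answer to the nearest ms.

Equiprobable entropy H₀ = log₂ 4 = 2.0000 bits.
Skewed entropy H = −Σ pᵢ log₂ pᵢ = 1.7581 bits.
ΔRT = b·(H₀ − H) = 175 × 0.2419 = 42.34 ms.

42 ms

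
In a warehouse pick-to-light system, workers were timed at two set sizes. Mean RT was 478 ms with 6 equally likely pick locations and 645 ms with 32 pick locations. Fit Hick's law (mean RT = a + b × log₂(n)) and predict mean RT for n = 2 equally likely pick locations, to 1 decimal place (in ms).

RT is linear in log₂ n, so two points fix the line:
  b = (645 − 478) / (log₂ 32 − log₂ 6) = 167 / (5 − 2.5850) = 69.150 ms/bit
  a = 478 − 69.150 × 2.5850 = 299.250 ms
Then RT(2) = 299.250 + 69.150 × log₂ 2 = 299.250 + 69.150 × 1 ≈ 368.400 ms.

368.4 ms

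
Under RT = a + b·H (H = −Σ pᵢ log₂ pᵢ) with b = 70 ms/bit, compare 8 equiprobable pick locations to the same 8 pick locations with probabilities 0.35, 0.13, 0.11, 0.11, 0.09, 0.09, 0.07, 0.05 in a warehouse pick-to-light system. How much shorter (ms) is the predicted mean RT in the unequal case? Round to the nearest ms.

The RT saving is b·ΔH. Equiprobable H₀ = log₂(8) = 3.0000 bits; with the given probabilities H = 2.7233 bits.
b·(H₀ − H) = 70 × (3.0000 − 2.7233) = 19.37 ms.

19 ms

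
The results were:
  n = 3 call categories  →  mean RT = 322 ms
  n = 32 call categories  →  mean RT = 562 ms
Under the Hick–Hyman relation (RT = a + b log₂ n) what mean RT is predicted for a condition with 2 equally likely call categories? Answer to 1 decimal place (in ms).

280.9 ms

With log₂ n on the abscissa the relation is linear; from the two conditions:
  b = (562 − 322) / (log₂ 32 − log₂ 3) = 240 / (5 − 1.5850) = 70.277 ms/bit
  a = 322 − 70.277 × 1.5850 = 210.613 ms
Then RT(2) = 210.613 + 70.277 × log₂ 2 = 210.613 + 70.277 × 1 ≈ 280.890 ms.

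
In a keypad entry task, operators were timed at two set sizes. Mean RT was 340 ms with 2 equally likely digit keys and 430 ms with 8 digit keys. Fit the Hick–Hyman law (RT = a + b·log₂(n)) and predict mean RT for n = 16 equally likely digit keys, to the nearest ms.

Solve the two-equation system in a and b:
  b = (430 − 340) / (log₂ 8 − log₂ 2) = 90 / (3 − 1) = 45 ms/bit
  a = 340 − 45 × 1 = 295 ms
Then RT(16) = 295 + 45 × log₂ 16 = 295 + 45 × 4 ≈ 475.000 ms.

475 ms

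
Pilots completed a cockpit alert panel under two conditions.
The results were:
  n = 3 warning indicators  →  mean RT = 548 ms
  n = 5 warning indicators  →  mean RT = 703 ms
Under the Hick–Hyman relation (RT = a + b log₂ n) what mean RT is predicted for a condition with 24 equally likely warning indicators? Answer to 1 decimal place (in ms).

Solve the two-equation system in a and b:
  b = (703 − 548) / (log₂ 5 − log₂ 3) = 155 / (2.3219 − 1.5850) = 210.322 ms/bit
  a = 548 − 210.322 × 1.5850 = 214.648 ms
Then RT(24) = 214.648 + 210.322 × log₂ 24 = 214.648 + 210.322 × 4.5850 ≈ 1178.966 ms.

1179.0 ms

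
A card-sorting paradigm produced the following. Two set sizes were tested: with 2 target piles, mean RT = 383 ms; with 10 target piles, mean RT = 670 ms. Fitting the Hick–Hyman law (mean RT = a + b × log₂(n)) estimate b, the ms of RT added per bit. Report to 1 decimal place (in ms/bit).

Slope: b = (670 − 383) / (log₂ 10 − log₂ 2) = 287/2.3219 = 123.604 ms/bit.

123.6 ms/bit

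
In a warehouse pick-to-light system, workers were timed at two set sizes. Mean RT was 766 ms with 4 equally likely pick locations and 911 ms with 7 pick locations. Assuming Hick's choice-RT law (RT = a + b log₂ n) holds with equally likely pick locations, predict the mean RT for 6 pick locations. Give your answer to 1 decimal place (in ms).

Solve the two-equation system in a and b:
  b = (911 − 766) / (log₂ 7 − log₂ 4) = 145 / (2.8074 − 2) = 179.599 ms/bit
  a = 766 − 179.599 × 2 = 406.802 ms
Then RT(6) = 406.802 + 179.599 × log₂ 6 = 406.802 + 179.599 × 2.5850 ≈ 871.059 ms.

871.1 ms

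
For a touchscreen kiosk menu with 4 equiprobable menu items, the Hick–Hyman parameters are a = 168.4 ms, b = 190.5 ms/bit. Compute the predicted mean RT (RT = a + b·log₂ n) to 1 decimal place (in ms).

549.4 ms

log₂(4) = 2 bits, so RT = 168.4 + 190.5 × 2 ≈ 549.400 ms.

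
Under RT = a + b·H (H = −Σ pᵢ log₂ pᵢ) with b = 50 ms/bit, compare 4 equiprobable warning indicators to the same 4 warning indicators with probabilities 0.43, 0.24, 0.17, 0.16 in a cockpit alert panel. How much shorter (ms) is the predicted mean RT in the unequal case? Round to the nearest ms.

Equiprobable entropy H₀ = log₂ 4 = 2.0000 bits.
Skewed entropy H = −Σ pᵢ log₂ pᵢ = 1.8753 bits.
ΔRT = b·(H₀ − H) = 50 × 0.1247 = 6.23 ms.

6 ms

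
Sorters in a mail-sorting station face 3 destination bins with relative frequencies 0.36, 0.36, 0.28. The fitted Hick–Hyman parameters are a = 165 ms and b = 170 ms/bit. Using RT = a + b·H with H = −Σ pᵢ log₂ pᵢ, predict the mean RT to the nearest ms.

433 ms

Entropy contributions −pᵢ log₂ pᵢ: 0.5306, 0.5306, 0.5142; sum H = 1.5755 bits.
RT = a + bH = 165 + 170·1.5755 = 432.83 ms.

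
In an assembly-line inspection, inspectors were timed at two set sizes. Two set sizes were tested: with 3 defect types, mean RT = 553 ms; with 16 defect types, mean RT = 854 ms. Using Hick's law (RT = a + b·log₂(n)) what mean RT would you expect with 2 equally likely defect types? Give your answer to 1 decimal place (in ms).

480.1 ms

With log₂ n on the abscissa the relation is linear; from the two conditions:
  b = (854 − 553) / (log₂ 16 − log₂ 3) = 301 / (4 − 1.5850) = 124.636 ms/bit
  a = 553 − 124.636 × 1.5850 = 355.457 ms
Then RT(2) = 355.457 + 124.636 × log₂ 2 = 355.457 + 124.636 × 1 ≈ 480.093 ms.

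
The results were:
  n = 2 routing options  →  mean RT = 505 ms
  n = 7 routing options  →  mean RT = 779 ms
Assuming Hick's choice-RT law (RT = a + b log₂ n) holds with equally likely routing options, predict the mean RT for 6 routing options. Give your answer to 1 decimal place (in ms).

745.3 ms

RT is linear in log₂ n, so two points fix the line:
  b = (779 − 505) / (log₂ 7 − log₂ 2) = 274 / (2.8074 − 1) = 151.603 ms/bit
  a = 505 − 151.603 × 1 = 353.397 ms
Then RT(6) = 353.397 + 151.603 × log₂ 6 = 353.397 + 151.603 × 2.5850 ≈ 745.285 ms.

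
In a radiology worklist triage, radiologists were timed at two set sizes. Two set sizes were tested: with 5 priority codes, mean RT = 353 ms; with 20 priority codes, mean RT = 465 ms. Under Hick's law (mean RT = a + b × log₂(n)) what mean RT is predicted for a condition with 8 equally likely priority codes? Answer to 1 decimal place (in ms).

391.0 ms

Solve the two-equation system in a and b:
  b = (465 − 353) / (log₂ 20 − log₂ 5) = 112 / (4.3219 − 2.3219) = 56.000 ms/bit
  a = 353 − 56.000 × 2.3219 = 222.972 ms
Then RT(8) = 222.972 + 56.000 × log₂ 8 = 222.972 + 56.000 × 3 ≈ 390.972 ms.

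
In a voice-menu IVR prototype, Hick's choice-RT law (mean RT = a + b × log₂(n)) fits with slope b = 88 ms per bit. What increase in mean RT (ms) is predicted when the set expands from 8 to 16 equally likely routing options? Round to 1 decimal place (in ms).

88.0 ms

ΔRT = (a + b log₂ n₂) − (a + b log₂ n₁) = b·(log₂ n₂ − log₂ n₁).
log₂(16) − log₂(8) = log₂(16/8) = log₂(2) = 1.
ΔRT = 88 × 1.0000 = 88.000 ms.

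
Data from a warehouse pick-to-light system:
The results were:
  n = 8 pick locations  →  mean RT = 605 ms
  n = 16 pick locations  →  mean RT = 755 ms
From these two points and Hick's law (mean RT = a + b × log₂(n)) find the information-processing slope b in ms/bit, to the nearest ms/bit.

150 ms/bit

Slope: b = (755 − 605) / (log₂ 16 − log₂ 8) = 150/1.0000 = 150 ms/bit.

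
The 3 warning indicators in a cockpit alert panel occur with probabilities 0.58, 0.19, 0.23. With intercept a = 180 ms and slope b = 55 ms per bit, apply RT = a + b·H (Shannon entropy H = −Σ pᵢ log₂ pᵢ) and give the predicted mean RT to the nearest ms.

257 ms

Entropy contributions −pᵢ log₂ pᵢ: 0.4558, 0.4552, 0.4877; sum H = 1.3987 bits.
RT = a + bH = 180 + 55·1.3987 = 256.93 ms.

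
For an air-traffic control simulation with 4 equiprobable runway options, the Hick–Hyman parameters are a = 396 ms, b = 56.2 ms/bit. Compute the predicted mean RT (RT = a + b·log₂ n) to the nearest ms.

log₂(4) = 2 bits, so RT = 396 + 56.2 × 2 ≈ 508.400 ms.

508 ms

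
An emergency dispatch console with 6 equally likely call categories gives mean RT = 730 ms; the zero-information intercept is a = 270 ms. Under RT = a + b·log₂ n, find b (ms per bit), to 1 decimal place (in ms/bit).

178.0 ms/bit

b = (730 − 270) / log₂(6) = 460 / 2.5850 = 177.952 ms/bit.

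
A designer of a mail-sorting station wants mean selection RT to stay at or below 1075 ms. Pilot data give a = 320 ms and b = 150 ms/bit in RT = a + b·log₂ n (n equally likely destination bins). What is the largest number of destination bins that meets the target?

Information budget: (1075 − 320)/150 = 5.0333 bits, so n ≤ 2^5.0333 = 32.748 → at most 32.

32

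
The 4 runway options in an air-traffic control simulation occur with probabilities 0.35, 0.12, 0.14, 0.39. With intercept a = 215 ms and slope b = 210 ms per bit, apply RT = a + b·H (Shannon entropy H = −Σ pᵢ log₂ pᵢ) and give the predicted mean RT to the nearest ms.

598 ms

Entropy contributions −pᵢ log₂ pᵢ: 0.5301, 0.3671, 0.3971, 0.5298; sum H = 1.8241 bits.
RT = a + bH = 215 + 210·1.8241 = 598.06 ms.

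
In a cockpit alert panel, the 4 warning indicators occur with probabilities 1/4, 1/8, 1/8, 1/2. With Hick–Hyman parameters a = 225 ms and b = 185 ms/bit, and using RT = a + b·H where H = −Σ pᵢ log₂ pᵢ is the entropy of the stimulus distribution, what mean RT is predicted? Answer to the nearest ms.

549 ms

Each term −pᵢ log₂ pᵢ: 0.25·2 + 0.125·3 + 0.125·3 + 0.5·1; summed, H = 1.750 bits.
Mean RT = a + bH = 225 + 185·1.750 = 548.75 ms.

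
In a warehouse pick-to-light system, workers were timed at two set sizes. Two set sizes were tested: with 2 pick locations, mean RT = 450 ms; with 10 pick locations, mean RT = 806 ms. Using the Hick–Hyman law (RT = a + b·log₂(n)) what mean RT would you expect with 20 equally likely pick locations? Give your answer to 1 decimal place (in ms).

959.3 ms

With log₂ n on the abscissa the relation is linear; from the two conditions:
  b = (806 − 450) / (log₂ 10 − log₂ 2) = 356 / (3.3219 − 1) = 153.321 ms/bit
  a = 450 − 153.321 × 1 = 296.679 ms
Then RT(20) = 296.679 + 153.321 × log₂ 20 = 296.679 + 153.321 × 4.3219 ≈ 959.321 ms.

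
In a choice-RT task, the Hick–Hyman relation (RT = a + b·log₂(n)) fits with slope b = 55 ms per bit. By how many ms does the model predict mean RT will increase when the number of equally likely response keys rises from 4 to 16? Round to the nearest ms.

Only the slope matters, since a is common to both: ΔRT = b·log₂(n₂/n₁).
log₂(16) − log₂(4) = log₂(16/4) = log₂(4) = 2.
ΔRT = 55 × 2.0000 = 110.000 ms.

110 ms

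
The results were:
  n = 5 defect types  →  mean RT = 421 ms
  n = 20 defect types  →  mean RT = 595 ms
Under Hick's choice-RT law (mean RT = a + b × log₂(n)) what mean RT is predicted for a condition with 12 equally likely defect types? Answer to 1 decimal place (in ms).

With log₂ n on the abscissa the relation is linear; from the two conditions:
  b = (595 − 421) / (log₂ 20 − log₂ 5) = 174 / (4.3219 − 2.3219) = 87.000 ms/bit
  a = 421 − 87.000 × 2.3219 = 218.992 ms
Then RT(12) = 218.992 + 87.000 × log₂ 12 = 218.992 + 87.000 × 3.5850 ≈ 530.884 ms.

530.9 ms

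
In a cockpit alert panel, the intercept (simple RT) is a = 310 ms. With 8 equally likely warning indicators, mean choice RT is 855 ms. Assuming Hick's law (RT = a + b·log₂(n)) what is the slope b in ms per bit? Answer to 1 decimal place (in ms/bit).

181.7 ms/bit

b = (855 − 310) / log₂(8) = 545 / 3 = 181.667 ms/bit.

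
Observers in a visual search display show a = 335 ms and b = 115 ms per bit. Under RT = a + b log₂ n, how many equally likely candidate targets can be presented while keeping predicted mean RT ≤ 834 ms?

Set 335 + 115·log₂ n ≤ 834 → log₂ n ≤ (834 − 335)/115 = 4.3391.
So n ≤ 2^4.3391 = 20.240; the largest integer n is 20.

20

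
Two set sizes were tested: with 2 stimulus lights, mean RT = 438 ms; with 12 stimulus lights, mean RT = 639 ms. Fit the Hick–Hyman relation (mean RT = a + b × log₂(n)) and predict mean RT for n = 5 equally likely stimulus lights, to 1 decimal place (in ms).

540.8 ms

Fit slope and intercept:
  b = (639 − 438) / (log₂ 12 − log₂ 2) = 201 / (3.5850 − 1) = 77.757 ms/bit
  a = 438 − 77.757 × 1 = 360.243 ms
Then RT(5) = 360.243 + 77.757 × log₂ 5 = 360.243 + 77.757 × 2.3219 ≈ 540.790 ms.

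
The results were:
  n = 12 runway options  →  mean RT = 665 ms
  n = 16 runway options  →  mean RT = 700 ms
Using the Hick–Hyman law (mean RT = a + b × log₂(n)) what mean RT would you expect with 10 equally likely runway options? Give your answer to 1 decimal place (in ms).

With log₂ n on the abscissa the relation is linear; from the two conditions:
  b = (700 − 665) / (log₂ 16 − log₂ 12) = 35 / (4 − 3.5850) = 84.330 ms/bit
  a = 665 − 84.330 × 3.5850 = 362.681 ms
Then RT(10) = 362.681 + 84.330 × log₂ 10 = 362.681 + 84.330 × 3.3219 ≈ 642.818 ms.

642.8 ms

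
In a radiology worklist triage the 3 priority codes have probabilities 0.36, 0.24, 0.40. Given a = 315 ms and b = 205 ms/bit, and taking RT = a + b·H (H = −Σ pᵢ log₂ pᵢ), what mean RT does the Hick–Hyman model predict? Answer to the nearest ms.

633 ms

Entropy contributions −pᵢ log₂ pᵢ: 0.5306, 0.4941, 0.5288; sum H = 1.5535 bits.
RT = a + bH = 315 + 205·1.5535 = 633.47 ms.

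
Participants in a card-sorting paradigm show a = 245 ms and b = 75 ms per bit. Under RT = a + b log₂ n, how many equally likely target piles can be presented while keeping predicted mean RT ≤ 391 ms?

75·log₂ n ≤ 391 − 245 = 146, giving log₂ n ≤ 1.9467 and n ≤ 3.855. The largest whole number is 3.

3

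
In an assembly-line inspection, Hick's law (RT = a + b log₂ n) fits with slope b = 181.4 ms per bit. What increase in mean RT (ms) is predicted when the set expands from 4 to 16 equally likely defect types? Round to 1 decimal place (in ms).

362.8 ms

Only the slope matters, since a is common to both: ΔRT = b·log₂(n₂/n₁).
log₂(16) − log₂(4) = log₂(16/4) = log₂(4) = 2.
ΔRT = 181.4 × 2.0000 = 362.800 ms.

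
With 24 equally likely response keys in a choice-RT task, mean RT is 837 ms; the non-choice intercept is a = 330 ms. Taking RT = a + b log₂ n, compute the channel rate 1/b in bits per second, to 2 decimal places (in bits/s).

9.04 bits/s

Choice component = 837 − 330 = 507 ms over log₂(24) = 4.5850 bits.
b = 507 / 4.5850 = 110.579 ms/bit, so 1/b = 9.043 bits/s.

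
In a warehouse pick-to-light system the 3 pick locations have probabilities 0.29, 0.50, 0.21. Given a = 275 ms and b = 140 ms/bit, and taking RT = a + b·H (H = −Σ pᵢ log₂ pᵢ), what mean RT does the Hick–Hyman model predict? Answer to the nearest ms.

Entropy contributions −pᵢ log₂ pᵢ: 0.5179, 0.5000, 0.4728; sum H = 1.4907 bits.
RT = a + bH = 275 + 140·1.4907 = 483.70 ms.

484 ms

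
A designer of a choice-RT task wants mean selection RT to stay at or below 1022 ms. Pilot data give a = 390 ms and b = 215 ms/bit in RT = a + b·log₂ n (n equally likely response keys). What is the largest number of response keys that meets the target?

Information budget: (1022 − 390)/215 = 2.9395 bits, so n ≤ 2^2.9395 = 7.672 → at most 7.

7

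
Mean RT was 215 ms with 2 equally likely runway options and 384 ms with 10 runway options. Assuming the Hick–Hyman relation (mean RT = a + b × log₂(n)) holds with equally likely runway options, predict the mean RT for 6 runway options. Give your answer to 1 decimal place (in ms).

RT is linear in log₂ n, so two points fix the line:
  b = (384 − 215) / (log₂ 10 − log₂ 2) = 169 / (3.3219 − 1) = 72.784 ms/bit
  a = 215 − 72.784 × 1 = 142.216 ms
Then RT(6) = 142.216 + 72.784 × log₂ 6 = 142.216 + 72.784 × 2.5850 ≈ 330.360 ms.

330.4 ms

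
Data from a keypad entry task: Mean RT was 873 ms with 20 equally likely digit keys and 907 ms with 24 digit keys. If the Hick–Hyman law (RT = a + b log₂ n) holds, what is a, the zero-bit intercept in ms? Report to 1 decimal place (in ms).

314.3 ms

The slope on a log₂ axis is (907 − 873) / (4.5850 − 4.3219) = 129.261 ms/bit.
a = RT₁ − b·log₂ n₁ = 873 − 129.261 × 4.3219 = 314.345 ms.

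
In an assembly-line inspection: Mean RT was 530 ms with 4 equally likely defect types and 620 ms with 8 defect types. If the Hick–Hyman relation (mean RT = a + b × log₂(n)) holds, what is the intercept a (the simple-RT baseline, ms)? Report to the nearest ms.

The slope on a log₂ axis is (620 − 530) / (3 − 2) = 90 ms/bit.
Intercept: a = 530 − 90·log₂(4) = 350.000 ms.

350 ms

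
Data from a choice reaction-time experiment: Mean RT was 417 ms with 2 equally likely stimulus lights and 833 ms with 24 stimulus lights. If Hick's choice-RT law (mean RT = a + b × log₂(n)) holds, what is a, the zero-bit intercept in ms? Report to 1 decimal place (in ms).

Slope: b = (833 − 417) / (log₂ 24 − log₂ 2) = 416/3.5850 = 116.040 ms/bit.
Intercept: a = 417 − 116.040·log₂(2) = 300.960 ms.

301.0 ms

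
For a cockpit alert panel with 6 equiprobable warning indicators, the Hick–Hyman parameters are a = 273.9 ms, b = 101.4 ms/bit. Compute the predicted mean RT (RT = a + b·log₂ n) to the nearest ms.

log₂(6) = 2.5850 bits, so RT = 273.9 + 101.4 × 2.5850 ≈ 536.015 ms.

536 ms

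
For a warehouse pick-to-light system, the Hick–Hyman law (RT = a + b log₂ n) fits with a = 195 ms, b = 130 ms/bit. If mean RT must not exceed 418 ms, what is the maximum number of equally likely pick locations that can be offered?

3

130·log₂ n ≤ 418 − 195 = 223, giving log₂ n ≤ 1.7154 and n ≤ 3.284. The largest whole number is 3.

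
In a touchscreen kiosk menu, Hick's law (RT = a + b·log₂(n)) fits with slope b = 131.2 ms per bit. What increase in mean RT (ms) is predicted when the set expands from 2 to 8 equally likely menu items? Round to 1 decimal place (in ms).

The intercept a cancels: ΔRT = b·(log₂ n₂ − log₂ n₁) = b·log₂(n₂/n₁).
log₂(8) − log₂(2) = log₂(8/2) = log₂(4) = 2.
ΔRT = 131.2 × 2.0000 = 262.400 ms.

262.4 ms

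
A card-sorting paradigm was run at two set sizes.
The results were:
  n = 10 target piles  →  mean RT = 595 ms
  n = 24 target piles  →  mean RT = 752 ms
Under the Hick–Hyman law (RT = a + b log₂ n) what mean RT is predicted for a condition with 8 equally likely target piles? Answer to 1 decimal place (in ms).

Solve the two-equation system in a and b:
  b = (752 − 595) / (log₂ 24 − log₂ 10) = 157 / (4.5850 − 3.3219) = 124.304 ms/bit
  a = 595 − 124.304 × 3.3219 = 182.072 ms
Then RT(8) = 182.072 + 124.304 × log₂ 8 = 182.072 + 124.304 × 3 ≈ 554.983 ms.

555.0 ms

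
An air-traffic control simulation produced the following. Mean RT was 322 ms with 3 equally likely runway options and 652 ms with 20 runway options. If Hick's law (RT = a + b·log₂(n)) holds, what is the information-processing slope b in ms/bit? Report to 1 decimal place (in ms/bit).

b = (RT₂ − RT₁)/(log₂ n₂ − log₂ n₁) = (652 − 322)/(4.3219 − 1.5850) = 120.571 ms/bit.

120.6 ms/bit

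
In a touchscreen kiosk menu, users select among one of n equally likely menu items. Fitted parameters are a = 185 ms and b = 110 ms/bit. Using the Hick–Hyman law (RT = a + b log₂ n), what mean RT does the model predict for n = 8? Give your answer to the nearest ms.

log₂(8) = 3 bits, so RT = 185 + 110 × 3 ≈ 515.000 ms.

515 ms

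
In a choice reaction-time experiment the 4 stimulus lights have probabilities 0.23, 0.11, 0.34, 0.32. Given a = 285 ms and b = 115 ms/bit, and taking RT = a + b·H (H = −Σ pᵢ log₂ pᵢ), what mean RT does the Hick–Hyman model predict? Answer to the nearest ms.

Entropy contributions −pᵢ log₂ pᵢ: 0.4877, 0.3503, 0.5292, 0.5260; sum H = 1.8932 bits.
RT = a + bH = 285 + 115·1.8932 = 502.71 ms.

503 ms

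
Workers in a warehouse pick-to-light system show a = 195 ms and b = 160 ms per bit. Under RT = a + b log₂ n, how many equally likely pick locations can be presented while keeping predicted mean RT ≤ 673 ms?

7

160·log₂ n ≤ 673 − 195 = 478, giving log₂ n ≤ 2.9875 and n ≤ 7.931. The largest whole number is 7.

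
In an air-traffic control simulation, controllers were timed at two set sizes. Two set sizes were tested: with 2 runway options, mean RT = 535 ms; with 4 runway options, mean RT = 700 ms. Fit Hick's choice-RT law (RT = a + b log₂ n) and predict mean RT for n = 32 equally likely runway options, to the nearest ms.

RT is linear in log₂ n, so two points fix the line:
  b = (700 − 535) / (log₂ 4 − log₂ 2) = 165 / (2 − 1) = 165 ms/bit
  a = 535 − 165 × 1 = 370 ms
Then RT(32) = 370 + 165 × log₂ 32 = 370 + 165 × 5 ≈ 1195.000 ms.

1195 ms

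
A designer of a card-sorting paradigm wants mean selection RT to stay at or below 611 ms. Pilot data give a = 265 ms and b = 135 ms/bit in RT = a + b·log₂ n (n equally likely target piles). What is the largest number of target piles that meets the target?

5

Information budget: (611 − 265)/135 = 2.5630 bits, so n ≤ 2^2.5630 = 5.909 → at most 5.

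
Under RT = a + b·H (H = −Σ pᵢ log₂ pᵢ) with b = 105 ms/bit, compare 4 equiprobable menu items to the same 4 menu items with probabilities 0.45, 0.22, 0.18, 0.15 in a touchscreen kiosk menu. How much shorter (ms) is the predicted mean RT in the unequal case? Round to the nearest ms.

The RT saving is b·ΔH. Equiprobable H₀ = log₂(4) = 2.0000 bits; with the given probabilities H = 1.8548 bits.
b·(H₀ − H) = 105 × (2.0000 − 1.8548) = 15.24 ms.

15 ms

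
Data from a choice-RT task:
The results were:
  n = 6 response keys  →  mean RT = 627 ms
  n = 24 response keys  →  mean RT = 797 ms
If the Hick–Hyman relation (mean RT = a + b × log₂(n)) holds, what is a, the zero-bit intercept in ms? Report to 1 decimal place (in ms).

The slope on a log₂ axis is (797 − 627) / (4.5850 − 2.5850) = 85.000 ms/bit.
Intercept: a = 627 − 85.000·log₂(6) = 407.278 ms.

407.3 ms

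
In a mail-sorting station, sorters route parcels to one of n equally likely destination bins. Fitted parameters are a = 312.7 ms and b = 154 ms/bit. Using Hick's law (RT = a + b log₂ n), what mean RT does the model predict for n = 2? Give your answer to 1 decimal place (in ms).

log₂(2) = 1 bits, so RT = 312.7 + 154 × 1 ≈ 466.700 ms.

466.7 ms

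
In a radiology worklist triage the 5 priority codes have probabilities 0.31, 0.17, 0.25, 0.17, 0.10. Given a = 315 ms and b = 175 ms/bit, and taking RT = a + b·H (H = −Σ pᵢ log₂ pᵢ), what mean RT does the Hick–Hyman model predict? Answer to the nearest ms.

704 ms

H = 0.31·log₂(1/0.31) + 0.17·log₂(1/0.17) + 0.25·log₂(1/0.25) + 0.17·log₂(1/0.17) + 0.10·log₂(1/0.10) = 2.2252 bits.
RT = 315 + 175 × 2.2252 = 704.40 ms.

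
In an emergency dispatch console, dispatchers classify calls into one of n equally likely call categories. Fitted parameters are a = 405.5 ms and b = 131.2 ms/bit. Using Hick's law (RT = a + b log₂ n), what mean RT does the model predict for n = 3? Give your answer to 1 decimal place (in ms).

613.4 ms

log₂(3) = 1.5850 bits, so RT = 405.5 + 131.2 × 1.5850 ≈ 613.447 ms.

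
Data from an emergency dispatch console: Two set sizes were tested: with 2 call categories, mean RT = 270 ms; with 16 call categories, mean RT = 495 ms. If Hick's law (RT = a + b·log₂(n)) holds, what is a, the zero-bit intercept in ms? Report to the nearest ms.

195 ms

Slope: b = (495 − 270) / (log₂ 16 − log₂ 2) = 225/3.0000 = 75 ms/bit.
a = RT₁ − b·log₂ n₁ = 270 − 75 × 1 = 195.000 ms.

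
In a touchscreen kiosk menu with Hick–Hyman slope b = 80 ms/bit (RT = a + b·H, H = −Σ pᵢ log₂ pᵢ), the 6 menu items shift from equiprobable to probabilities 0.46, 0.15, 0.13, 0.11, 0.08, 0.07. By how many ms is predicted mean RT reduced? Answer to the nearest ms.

Equiprobable entropy H₀ = log₂ 6 = 2.5850 bits.
Skewed entropy H = −Σ pᵢ log₂ pᵢ = 2.2189 bits.
ΔRT = b·(H₀ − H) = 80 × 0.3661 = 29.29 ms.

29 ms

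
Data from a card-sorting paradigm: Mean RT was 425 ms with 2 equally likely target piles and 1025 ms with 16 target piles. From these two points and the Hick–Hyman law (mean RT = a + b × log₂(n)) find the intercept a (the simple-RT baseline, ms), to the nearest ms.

225 ms

The slope on a log₂ axis is (1025 − 425) / (4 − 1) = 200 ms/bit.
Intercept: a = 425 − 200·log₂(2) = 225.000 ms.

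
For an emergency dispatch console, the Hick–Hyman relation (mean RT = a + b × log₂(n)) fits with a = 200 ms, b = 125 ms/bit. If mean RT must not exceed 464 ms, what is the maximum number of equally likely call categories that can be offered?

Information budget: (464 − 200)/125 = 2.1120 bits, so n ≤ 2^2.1120 = 4.323 → at most 4.

4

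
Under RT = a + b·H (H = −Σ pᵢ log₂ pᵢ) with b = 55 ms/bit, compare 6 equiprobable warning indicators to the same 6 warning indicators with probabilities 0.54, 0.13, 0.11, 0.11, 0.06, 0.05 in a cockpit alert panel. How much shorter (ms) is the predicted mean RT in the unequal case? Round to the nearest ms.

31 ms

The RT saving is b·ΔH. Equiprobable H₀ = log₂(6) = 2.5850 bits; with the given probabilities H = 2.0229 bits.
b·(H₀ − H) = 55 × (2.5850 − 2.0229) = 30.91 ms.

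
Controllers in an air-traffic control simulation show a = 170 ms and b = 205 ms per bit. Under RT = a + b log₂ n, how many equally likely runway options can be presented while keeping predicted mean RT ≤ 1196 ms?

32

205·log₂ n ≤ 1196 − 170 = 1026, giving log₂ n ≤ 5.0049 and n ≤ 32.108. The largest whole number is 32.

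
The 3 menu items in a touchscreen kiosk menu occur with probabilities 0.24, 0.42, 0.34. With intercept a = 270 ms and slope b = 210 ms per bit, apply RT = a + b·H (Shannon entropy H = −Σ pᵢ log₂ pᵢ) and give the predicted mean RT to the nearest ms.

595 ms

H = 0.24·log₂(1/0.24) + 0.42·log₂(1/0.42) + 0.34·log₂(1/0.34) = 1.5490 bits.
RT = 270 + 210 × 1.5490 = 595.28 ms.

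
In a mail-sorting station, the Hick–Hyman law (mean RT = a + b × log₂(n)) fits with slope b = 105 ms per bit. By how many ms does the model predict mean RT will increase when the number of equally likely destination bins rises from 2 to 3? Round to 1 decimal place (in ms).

61.4 ms

ΔRT = (a + b log₂ n₂) − (a + b log₂ n₁) = b·(log₂ n₂ − log₂ n₁).
log₂(3) − log₂(2) = 1.5850 − 1 = 0.5850.
ΔRT = 105 × 0.5850 = 61.421 ms.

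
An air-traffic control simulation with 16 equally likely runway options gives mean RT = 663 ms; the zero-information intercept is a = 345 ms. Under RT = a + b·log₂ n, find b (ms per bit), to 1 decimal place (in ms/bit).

79.5 ms/bit

log₂(16) = 4 bits.
b = (RT − a)/log₂ n = (663 − 345) / 4 = 79.500 ms/bit.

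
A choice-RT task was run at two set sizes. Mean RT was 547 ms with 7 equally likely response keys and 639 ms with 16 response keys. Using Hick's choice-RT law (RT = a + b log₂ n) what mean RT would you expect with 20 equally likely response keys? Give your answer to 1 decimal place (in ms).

Solve the two-equation system in a and b:
  b = (639 − 547) / (log₂ 16 − log₂ 7) = 92 / (4 − 2.8074) = 77.139 ms/bit
  a = 547 − 77.139 × 2.8074 = 330.442 ms
Then RT(20) = 330.442 + 77.139 × log₂ 20 = 330.442 + 77.139 × 4.3219 ≈ 663.833 ms.

663.8 ms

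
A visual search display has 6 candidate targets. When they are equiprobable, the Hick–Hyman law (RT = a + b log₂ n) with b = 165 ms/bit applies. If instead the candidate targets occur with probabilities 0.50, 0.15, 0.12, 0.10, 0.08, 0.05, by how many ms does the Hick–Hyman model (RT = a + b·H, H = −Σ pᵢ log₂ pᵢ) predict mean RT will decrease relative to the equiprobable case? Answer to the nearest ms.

The RT saving is b·ΔH. Equiprobable H₀ = log₂(6) = 2.5850 bits; with the given probabilities H = 2.1174 bits.
b·(H₀ − H) = 165 × (2.5850 − 2.1174) = 77.15 ms.

77 ms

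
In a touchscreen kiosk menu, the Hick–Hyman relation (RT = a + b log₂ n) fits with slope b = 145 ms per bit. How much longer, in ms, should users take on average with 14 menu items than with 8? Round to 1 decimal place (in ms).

117.1 ms

The intercept a cancels: ΔRT = b·(log₂ n₂ − log₂ n₁) = b·log₂(n₂/n₁).
log₂(14) − log₂(8) = 3.8074 − 3 = 0.8074.
ΔRT = 145 × 0.8074 = 117.066 ms.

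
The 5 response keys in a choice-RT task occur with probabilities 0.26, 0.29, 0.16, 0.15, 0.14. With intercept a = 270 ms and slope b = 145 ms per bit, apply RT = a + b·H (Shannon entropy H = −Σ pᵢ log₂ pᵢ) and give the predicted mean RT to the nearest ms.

597 ms

H = 0.26·log₂(1/0.26) + 0.29·log₂(1/0.29) + 0.16·log₂(1/0.16) + 0.15·log₂(1/0.15) + 0.14·log₂(1/0.14) = 2.2539 bits.
RT = 270 + 145 × 2.2539 = 596.81 ms.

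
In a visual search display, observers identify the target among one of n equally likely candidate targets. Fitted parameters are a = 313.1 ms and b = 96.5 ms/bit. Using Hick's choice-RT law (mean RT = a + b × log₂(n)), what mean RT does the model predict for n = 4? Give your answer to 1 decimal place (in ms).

log₂(4) = 2 bits, so RT = 313.1 + 96.5 × 2 ≈ 506.100 ms.

506.1 ms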